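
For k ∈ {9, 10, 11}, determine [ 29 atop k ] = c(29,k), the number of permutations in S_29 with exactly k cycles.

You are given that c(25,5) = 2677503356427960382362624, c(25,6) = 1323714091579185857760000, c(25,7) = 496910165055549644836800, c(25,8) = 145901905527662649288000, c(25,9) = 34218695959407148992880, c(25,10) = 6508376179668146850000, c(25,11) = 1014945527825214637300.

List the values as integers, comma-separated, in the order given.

29891934088703915048808047424, 6409259592413089839517170080, 1142413073615783087483702480

@26  (26,6):1323714091579185857760000·25+2677503356427960382362624→35770355645907606826362624, (26,7):496910165055549644836800·25+1323714091579185857760000→13746468217967926978680000, (26,8):145901905527662649288000·25+496910165055549644836800→4144457803247115877036800, (26,9):34218695959407148992880·25+145901905527662649288000→1001369304512841374110000, (26,10):6508376179668146850000·25+34218695959407148992880→196928100451110820242880, (26,11):1014945527825214637300·25+6508376179668146850000→31882014375298512782500
@27  (27,7):13746468217967926978680000·26+35770355645907606826362624→393178529313073708272042624, (27,8):4144457803247115877036800·26+13746468217967926978680000→121502371102392939781636800, (27,9):1001369304512841374110000·26+4144457803247115877036800→30180059720580991603896800, (27,10):196928100451110820242880·26+1001369304512841374110000→6121499916241722700424880, (27,11):31882014375298512782500·26+196928100451110820242880→1025860474208872152587880
@28  (28,8):121502371102392939781636800·27+393178529313073708272042624→3673742549077683082376236224, (28,9):30180059720580991603896800·27+121502371102392939781636800→936363983558079713086850400, (28,10):6121499916241722700424880·27+30180059720580991603896800→195460557459107504515368560, (28,11):1025860474208872152587880·27+6121499916241722700424880→33819732719881270820297640
@29  (29,9):936363983558079713086850400·28+3673742549077683082376236224→29891934088703915048808047424, (29,10):195460557459107504515368560·28+936363983558079713086850400→6409259592413089839517170080, (29,11):33819732719881270820297640·28+195460557459107504515368560→1142413073615783087483702480
Read c(29,9) = 29891934088703915048808047424, c(29,10) = 6409259592413089839517170080, c(29,11) = 1142413073615783087483702480.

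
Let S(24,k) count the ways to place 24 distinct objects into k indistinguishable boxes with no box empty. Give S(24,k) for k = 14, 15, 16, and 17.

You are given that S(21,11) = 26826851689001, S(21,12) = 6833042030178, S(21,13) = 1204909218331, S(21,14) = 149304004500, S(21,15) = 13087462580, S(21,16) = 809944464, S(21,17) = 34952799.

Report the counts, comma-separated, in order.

1362091021641000, 195820242247080, 20677182465555, 1610949936915

row 22: T[22][12]=12·6833042030178+26826851689001=108823356051137  T[22][13]=13·1204909218331+6833042030178=22496861868481  T[22][14]=14·149304004500+1204909218331=3295165281331  T[22][15]=15·13087462580+149304004500=345615943200  T[22][16]=16·809944464+13087462580=26046574004  T[22][17]=17·34952799+809944464=1404142047
row 23: T[23][13]=13·22496861868481+108823356051137=401282560341390  T[23][14]=14·3295165281331+22496861868481=68629175807115  T[23][15]=15·345615943200+3295165281331=8479404429331  T[23][16]=16·26046574004+345615943200=762361127264  T[23][17]=17·1404142047+26046574004=49916988803
row 24: T[24][14]=14·68629175807115+401282560341390=1362091021641000  T[24][15]=15·8479404429331+68629175807115=195820242247080  T[24][16]=16·762361127264+8479404429331=20677182465555  T[24][17]=17·49916988803+762361127264=1610949936915
Read S(24,14) = 1362091021641000, S(24,15) = 195820242247080, S(24,16) = 20677182465555, S(24,17) = 1610949936915.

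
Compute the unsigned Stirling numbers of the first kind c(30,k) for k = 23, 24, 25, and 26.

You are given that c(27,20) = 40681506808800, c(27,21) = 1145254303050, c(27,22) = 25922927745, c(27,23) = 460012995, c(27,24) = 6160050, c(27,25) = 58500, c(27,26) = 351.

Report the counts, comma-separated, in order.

[28] T[28,21]:27*1145254303050+40681506808800=71603372991150 · T[28,22]:27*25922927745+1145254303050=1845173352165 · T[28,23]:27*460012995+25922927745=38343278610 · T[28,24]:27*6160050+460012995=626334345 · T[28,25]:27*58500+6160050=7739550 · T[28,26]:27*351+58500=67977
[29] T[29,22]:28*1845173352165+71603372991150=123268226851770 · T[29,23]:28*38343278610+1845173352165=2918785153245 · T[29,24]:28*626334345+38343278610=55880640270 · T[29,25]:28*7739550+626334345=843041745 · T[29,26]:28*67977+7739550=9642906
[30] T[30,23]:29*2918785153245+123268226851770=207912996295875 · T[30,24]:29*55880640270+2918785153245=4539323721075 · T[30,25]:29*843041745+55880640270=80328850875 · T[30,26]:29*9642906+843041745=1122686019
Read c(30,23) = 207912996295875, c(30,24) = 4539323721075, c(30,25) = 80328850875, c(30,26) = 1122686019.

207912996295875, 4539323721075, 80328850875, 1122686019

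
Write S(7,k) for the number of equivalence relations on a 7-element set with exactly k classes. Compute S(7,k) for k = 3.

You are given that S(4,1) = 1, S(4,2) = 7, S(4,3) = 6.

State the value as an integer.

r5: T_5,1=1×1+0=1; T_5,2=2×7+1=15; T_5,3=3×6+7=25
r6: T_6,2=2×15+1=31; T_6,3=3×25+15=90
r7: T_7,3=3×90+31=301
Read S(7,3) = 301.

301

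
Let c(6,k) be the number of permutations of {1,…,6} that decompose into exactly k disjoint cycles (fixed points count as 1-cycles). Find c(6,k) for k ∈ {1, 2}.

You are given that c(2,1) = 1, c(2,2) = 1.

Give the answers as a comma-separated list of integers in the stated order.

120, 274

@3  (3,1):1·2+0→2, (3,2):1·2+1→3
@4  (4,1):2·3+0→6, (4,2):3·3+2→11
@5  (5,1):6·4+0→24, (5,2):11·4+6→50
@6  (6,1):24·5+0→120, (6,2):50·5+24→274
Read c(6,1) = 120, c(6,2) = 274.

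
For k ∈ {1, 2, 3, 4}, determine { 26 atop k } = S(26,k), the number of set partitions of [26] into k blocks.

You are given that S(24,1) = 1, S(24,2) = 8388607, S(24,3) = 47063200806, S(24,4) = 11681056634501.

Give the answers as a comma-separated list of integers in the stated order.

[25] T[25,1]:1*1+0=1 · T[25,2]:2*8388607+1=16777215 · T[25,3]:3*47063200806+8388607=141197991025 · T[25,4]:4*11681056634501+47063200806=46771289738810
[26] T[26,1]:1*1+0=1 · T[26,2]:2*16777215+1=33554431 · T[26,3]:3*141197991025+16777215=423610750290 · T[26,4]:4*46771289738810+141197991025=187226356946265
Read S(26,1) = 1, S(26,2) = 33554431, S(26,3) = 423610750290, S(26,4) = 187226356946265.

1, 33554431, 423610750290, 187226356946265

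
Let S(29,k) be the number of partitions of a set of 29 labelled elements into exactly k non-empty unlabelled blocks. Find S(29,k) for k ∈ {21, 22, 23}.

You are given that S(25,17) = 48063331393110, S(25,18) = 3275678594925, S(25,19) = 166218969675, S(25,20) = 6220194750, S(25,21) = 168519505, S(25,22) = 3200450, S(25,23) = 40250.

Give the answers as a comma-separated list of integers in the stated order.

row 26: T[26][18]=18·3275678594925+48063331393110=107025546101760  T[26][19]=19·166218969675+3275678594925=6433839018750  T[26][20]=20·6220194750+166218969675=290622864675  T[26][21]=21·168519505+6220194750=9759104355  T[26][22]=22·3200450+168519505=238929405  T[26][23]=23·40250+3200450=4126200
row 27: T[27][19]=19·6433839018750+107025546101760=229268487458010  T[27][20]=20·290622864675+6433839018750=12246296312250  T[27][21]=21·9759104355+290622864675=495564056130  T[27][22]=22·238929405+9759104355=15015551265  T[27][23]=23·4126200+238929405=333832005
row 28: T[28][20]=20·12246296312250+229268487458010=474194413703010  T[28][21]=21·495564056130+12246296312250=22653141490980  T[28][22]=22·15015551265+495564056130=825906183960  T[28][23]=23·333832005+15015551265=22693687380
row 29: T[29][21]=21·22653141490980+474194413703010=949910385013590  T[29][22]=22·825906183960+22653141490980=40823077538100  T[29][23]=23·22693687380+825906183960=1347860993700
Read S(29,21) = 949910385013590, S(29,22) = 40823077538100, S(29,23) = 1347860993700.

949910385013590, 40823077538100, 1347860993700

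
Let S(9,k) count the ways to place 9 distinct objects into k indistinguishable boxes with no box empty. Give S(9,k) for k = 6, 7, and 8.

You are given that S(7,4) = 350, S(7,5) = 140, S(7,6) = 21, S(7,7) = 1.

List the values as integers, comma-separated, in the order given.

2646, 462, 36

row 8: T[8][5]=5·140+350=1050  T[8][6]=6·21+140=266  T[8][7]=7·1+21=28  T[8][8]=8·0+1=1
row 9: T[9][6]=6·266+1050=2646  T[9][7]=7·28+266=462  T[9][8]=8·1+28=36
Read S(9,6) = 2646, S(9,7) = 462, S(9,8) = 36.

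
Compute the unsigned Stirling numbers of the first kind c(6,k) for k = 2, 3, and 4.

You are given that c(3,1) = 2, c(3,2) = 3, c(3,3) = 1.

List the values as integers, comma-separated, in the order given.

i=4: T(4,1)=0+3·2=6 | T(4,2)=2+3·3=11 | T(4,3)=3+3·1=6 | T(4,4)=1+3·0=1
i=5: T(5,1)=0+4·6=24 | T(5,2)=6+4·11=50 | T(5,3)=11+4·6=35 | T(5,4)=6+4·1=10
i=6: T(6,2)=24+5·50=274 | T(6,3)=50+5·35=225 | T(6,4)=35+5·10=85
Read c(6,2) = 274, c(6,3) = 225, c(6,4) = 85.

274, 225, 85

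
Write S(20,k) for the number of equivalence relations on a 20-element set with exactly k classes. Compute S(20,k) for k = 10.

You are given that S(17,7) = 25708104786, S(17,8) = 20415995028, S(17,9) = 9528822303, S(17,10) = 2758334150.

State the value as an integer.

5917584964655

r18: T_18,8=8×20415995028+25708104786=189036065010; T_18,9=9×9528822303+20415995028=106175395755; T_18,10=10×2758334150+9528822303=37112163803
r19: T_19,9=9×106175395755+189036065010=1144614626805; T_19,10=10×37112163803+106175395755=477297033785
r20: T_20,10=10×477297033785+1144614626805=5917584964655
Read S(20,10) = 5917584964655.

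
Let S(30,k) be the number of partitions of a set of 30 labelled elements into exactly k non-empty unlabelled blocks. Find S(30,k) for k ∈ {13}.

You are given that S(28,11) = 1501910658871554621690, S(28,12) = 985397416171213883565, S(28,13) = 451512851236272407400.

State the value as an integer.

102442517922081938561415

row 29: T[29][12]=12·985397416171213883565+1501910658871554621690=13326679652926121224470  T[29][13]=13·451512851236272407400+985397416171213883565=6855064482242755179765
row 30: T[30][13]=13·6855064482242755179765+13326679652926121224470=102442517922081938561415
Read S(30,13) = 102442517922081938561415.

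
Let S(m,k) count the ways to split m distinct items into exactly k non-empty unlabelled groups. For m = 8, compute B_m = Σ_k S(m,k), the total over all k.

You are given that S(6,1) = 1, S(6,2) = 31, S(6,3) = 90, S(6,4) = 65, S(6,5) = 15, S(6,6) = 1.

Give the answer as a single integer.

row 7: T[7][1]=1·1+0=1  T[7][2]=2·31+1=63  T[7][3]=3·90+31=301  T[7][4]=4·65+90=350  T[7][5]=5·15+65=140  T[7][6]=6·1+15=21  T[7][7]=7·0+1=1
row 8: T[8][1]=1·1+0=1  T[8][2]=2·63+1=127  T[8][3]=3·301+63=966  T[8][4]=4·350+301=1701  T[8][5]=5·140+350=1050  T[8][6]=6·21+140=266  T[8][7]=7·1+21=28  T[8][8]=8·0+1=1
B_8 = ΣS(8,k) = 1+127+966+1701+1050+266+28+1 = 4140

4140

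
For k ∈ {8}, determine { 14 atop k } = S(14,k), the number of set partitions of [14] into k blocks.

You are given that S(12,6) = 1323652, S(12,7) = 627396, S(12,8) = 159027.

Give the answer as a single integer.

20912320

[13] T[13,7]:7*627396+1323652=5715424 · T[13,8]:8*159027+627396=1899612
[14] T[14,8]:8*1899612+5715424=20912320
Read S(14,8) = 20912320.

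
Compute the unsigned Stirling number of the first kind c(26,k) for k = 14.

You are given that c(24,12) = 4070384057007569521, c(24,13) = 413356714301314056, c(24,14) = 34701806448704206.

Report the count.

@25  (25,13):413356714301314056·24+4070384057007569521→13990945200239106865, (25,14):34701806448704206·24+413356714301314056→1246200069070215000
@26  (26,14):1246200069070215000·25+13990945200239106865→45145946926994481865
Read c(26,14) = 45145946926994481865.

45145946926994481865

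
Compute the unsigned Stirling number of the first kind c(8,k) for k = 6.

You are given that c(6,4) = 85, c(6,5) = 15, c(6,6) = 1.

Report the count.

322

@7  (7,5):15·6+85→175, (7,6):1·6+15→21
@8  (8,6):21·7+175→322
Read c(8,6) = 322.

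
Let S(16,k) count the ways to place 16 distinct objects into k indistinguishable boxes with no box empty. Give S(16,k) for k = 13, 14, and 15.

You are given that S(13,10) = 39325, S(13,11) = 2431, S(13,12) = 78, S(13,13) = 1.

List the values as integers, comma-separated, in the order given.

165620, 6020, 120

r14: T_14,11=11×2431+39325=66066; T_14,12=12×78+2431=3367; T_14,13=13×1+78=91; T_14,14=14×0+1=1
r15: T_15,12=12×3367+66066=106470; T_15,13=13×91+3367=4550; T_15,14=14×1+91=105; T_15,15=15×0+1=1
r16: T_16,13=13×4550+106470=165620; T_16,14=14×105+4550=6020; T_16,15=15×1+105=120
Read S(16,13) = 165620, S(16,14) = 6020, S(16,15) = 120.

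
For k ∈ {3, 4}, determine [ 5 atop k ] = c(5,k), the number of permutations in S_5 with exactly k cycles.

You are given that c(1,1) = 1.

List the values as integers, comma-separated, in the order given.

35, 10

@2  (2,1):1·1+0→1, (2,2):0·1+1→1
@3  (3,1):1·2+0→2, (3,2):1·2+1→3, (3,3):0·2+1→1
@4  (4,2):3·3+2→11, (4,3):1·3+3→6, (4,4):0·3+1→1
@5  (5,3):6·4+11→35, (5,4):1·4+6→10
Read c(5,3) = 35, c(5,4) = 10.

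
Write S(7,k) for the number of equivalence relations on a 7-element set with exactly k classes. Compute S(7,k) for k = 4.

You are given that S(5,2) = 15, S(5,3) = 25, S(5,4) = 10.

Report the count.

350

r6: T_6,3=3×25+15=90; T_6,4=4×10+25=65
r7: T_7,4=4×65+90=350
Read S(7,4) = 350.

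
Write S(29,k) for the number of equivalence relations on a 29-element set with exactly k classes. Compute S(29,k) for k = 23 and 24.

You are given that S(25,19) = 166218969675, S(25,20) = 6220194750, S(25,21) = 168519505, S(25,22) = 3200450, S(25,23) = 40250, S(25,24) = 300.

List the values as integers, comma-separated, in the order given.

r26: T_26,20=20×6220194750+166218969675=290622864675; T_26,21=21×168519505+6220194750=9759104355; T_26,22=22×3200450+168519505=238929405; T_26,23=23×40250+3200450=4126200; T_26,24=24×300+40250=47450
r27: T_27,21=21×9759104355+290622864675=495564056130; T_27,22=22×238929405+9759104355=15015551265; T_27,23=23×4126200+238929405=333832005; T_27,24=24×47450+4126200=5265000
r28: T_28,22=22×15015551265+495564056130=825906183960; T_28,23=23×333832005+15015551265=22693687380; T_28,24=24×5265000+333832005=460192005
r29: T_29,23=23×22693687380+825906183960=1347860993700; T_29,24=24×460192005+22693687380=33738295500
Read S(29,23) = 1347860993700, S(29,24) = 33738295500.

1347860993700, 33738295500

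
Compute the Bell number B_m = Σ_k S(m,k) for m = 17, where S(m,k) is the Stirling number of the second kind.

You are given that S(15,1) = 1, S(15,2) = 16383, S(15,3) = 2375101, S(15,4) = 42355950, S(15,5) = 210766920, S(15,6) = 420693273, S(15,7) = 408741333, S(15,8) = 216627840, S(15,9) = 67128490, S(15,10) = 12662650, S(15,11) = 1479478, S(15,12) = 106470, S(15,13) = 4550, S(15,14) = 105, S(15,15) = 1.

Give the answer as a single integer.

[16] T[16,1]:1*1+0=1 · T[16,2]:2*16383+1=32767 · T[16,3]:3*2375101+16383=7141686 · T[16,4]:4*42355950+2375101=171798901 · T[16,5]:5*210766920+42355950=1096190550 · T[16,6]:6*420693273+210766920=2734926558 · T[16,7]:7*408741333+420693273=3281882604 · T[16,8]:8*216627840+408741333=2141764053 · T[16,9]:9*67128490+216627840=820784250 · T[16,10]:10*12662650+67128490=193754990 · T[16,11]:11*1479478+12662650=28936908 · T[16,12]:12*106470+1479478=2757118 · T[16,13]:13*4550+106470=165620 · T[16,14]:14*105+4550=6020 · T[16,15]:15*1+105=120 · T[16,16]:16*0+1=1
[17] T[17,1]:1*1+0=1 · T[17,2]:2*32767+1=65535 · T[17,3]:3*7141686+32767=21457825 · T[17,4]:4*171798901+7141686=694337290 · T[17,5]:5*1096190550+171798901=5652751651 · T[17,6]:6*2734926558+1096190550=17505749898 · T[17,7]:7*3281882604+2734926558=25708104786 · T[17,8]:8*2141764053+3281882604=20415995028 · T[17,9]:9*820784250+2141764053=9528822303 · T[17,10]:10*193754990+820784250=2758334150 · T[17,11]:11*28936908+193754990=512060978 · T[17,12]:12*2757118+28936908=62022324 · T[17,13]:13*165620+2757118=4910178 · T[17,14]:14*6020+165620=249900 · T[17,15]:15*120+6020=7820 · T[17,16]:16*1+120=136 · T[17,17]:17*0+1=1
B_17 = ΣS(17,k) = 1+65535+21457825+694337290+5652751651+17505749898+25708104786+20415995028+9528822303+2758334150+512060978+62022324+4910178+249900+7820+136+1 = 82864869804

82864869804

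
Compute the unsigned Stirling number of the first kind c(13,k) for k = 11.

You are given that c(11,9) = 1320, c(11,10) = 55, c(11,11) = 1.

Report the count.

2717

@12  (12,10):55·11+1320→1925, (12,11):1·11+55→66
@13  (13,11):66·12+1925→2717
Read c(13,11) = 2717.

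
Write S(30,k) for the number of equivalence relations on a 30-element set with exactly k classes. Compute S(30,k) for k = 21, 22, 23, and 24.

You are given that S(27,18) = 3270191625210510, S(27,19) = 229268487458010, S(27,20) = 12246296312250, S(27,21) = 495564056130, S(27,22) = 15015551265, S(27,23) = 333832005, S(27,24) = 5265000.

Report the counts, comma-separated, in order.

@28  (28,19):229268487458010·19+3270191625210510→7626292886912700, (28,20):12246296312250·20+229268487458010→474194413703010, (28,21):495564056130·21+12246296312250→22653141490980, (28,22):15015551265·22+495564056130→825906183960, (28,23):333832005·23+15015551265→22693687380, (28,24):5265000·24+333832005→460192005
@29  (29,20):474194413703010·20+7626292886912700→17110181160972900, (29,21):22653141490980·21+474194413703010→949910385013590, (29,22):825906183960·22+22653141490980→40823077538100, (29,23):22693687380·23+825906183960→1347860993700, (29,24):460192005·24+22693687380→33738295500
@30  (30,21):949910385013590·21+17110181160972900→37058299246258290, (30,22):40823077538100·22+949910385013590→1848018090851790, (30,23):1347860993700·23+40823077538100→71823880393200, (30,24):33738295500·24+1347860993700→2157580085700
Read S(30,21) = 37058299246258290, S(30,22) = 1848018090851790, S(30,23) = 71823880393200, S(30,24) = 2157580085700.

37058299246258290, 1848018090851790, 71823880393200, 2157580085700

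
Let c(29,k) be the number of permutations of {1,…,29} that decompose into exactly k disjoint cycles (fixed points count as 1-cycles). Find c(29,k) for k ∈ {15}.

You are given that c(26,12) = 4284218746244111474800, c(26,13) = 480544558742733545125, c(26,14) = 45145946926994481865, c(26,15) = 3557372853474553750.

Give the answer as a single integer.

row 27: T[27][13]=26·480544558742733545125+4284218746244111474800=16778377273555183648050  T[27][14]=26·45145946926994481865+480544558742733545125=1654339178844590073615  T[27][15]=26·3557372853474553750+45145946926994481865=137637641117332879365
row 28: T[28][14]=27·1654339178844590073615+16778377273555183648050=61445535102359115635655  T[28][15]=27·137637641117332879365+1654339178844590073615=5370555489012577816470
row 29: T[29][15]=28·5370555489012577816470+61445535102359115635655=211821088794711294496815
Read c(29,15) = 211821088794711294496815.

211821088794711294496815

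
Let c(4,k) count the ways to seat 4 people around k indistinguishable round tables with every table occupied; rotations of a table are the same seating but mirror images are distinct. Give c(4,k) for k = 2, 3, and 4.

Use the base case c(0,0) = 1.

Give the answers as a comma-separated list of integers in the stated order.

[1] T[1,1]:0*0+1=1
[2] T[2,1]:1*1+0=1 · T[2,2]:1*0+1=1
[3] T[3,1]:2*1+0=2 · T[3,2]:2*1+1=3 · T[3,3]:2*0+1=1
[4] T[4,2]:3*3+2=11 · T[4,3]:3*1+3=6 · T[4,4]:3*0+1=1
Read c(4,2) = 11, c(4,3) = 6, c(4,4) = 1.

11, 6, 1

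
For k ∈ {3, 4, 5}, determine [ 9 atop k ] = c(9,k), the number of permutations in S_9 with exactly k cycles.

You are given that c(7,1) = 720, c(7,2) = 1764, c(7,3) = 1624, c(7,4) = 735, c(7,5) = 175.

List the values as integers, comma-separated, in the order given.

118124, 67284, 22449

@8  (8,2):1764·7+720→13068, (8,3):1624·7+1764→13132, (8,4):735·7+1624→6769, (8,5):175·7+735→1960
@9  (9,3):13132·8+13068→118124, (9,4):6769·8+13132→67284, (9,5):1960·8+6769→22449
Read c(9,3) = 118124, c(9,4) = 67284, c(9,5) = 22449.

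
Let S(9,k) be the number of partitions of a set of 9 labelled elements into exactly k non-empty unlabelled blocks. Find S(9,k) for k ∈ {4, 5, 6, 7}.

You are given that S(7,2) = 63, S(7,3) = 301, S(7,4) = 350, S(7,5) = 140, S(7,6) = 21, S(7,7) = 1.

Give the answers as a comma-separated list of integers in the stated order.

7770, 6951, 2646, 462

row 8: T[8][3]=3·301+63=966  T[8][4]=4·350+301=1701  T[8][5]=5·140+350=1050  T[8][6]=6·21+140=266  T[8][7]=7·1+21=28
row 9: T[9][4]=4·1701+966=7770  T[9][5]=5·1050+1701=6951  T[9][6]=6·266+1050=2646  T[9][7]=7·28+266=462
Read S(9,4) = 7770, S(9,5) = 6951, S(9,6) = 2646, S(9,7) = 462.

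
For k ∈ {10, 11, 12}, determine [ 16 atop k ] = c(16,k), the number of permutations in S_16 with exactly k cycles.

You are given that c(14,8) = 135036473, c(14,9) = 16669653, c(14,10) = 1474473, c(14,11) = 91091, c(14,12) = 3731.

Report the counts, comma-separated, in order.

i=15: T(15,9)=135036473+14·16669653=368411615 | T(15,10)=16669653+14·1474473=37312275 | T(15,11)=1474473+14·91091=2749747 | T(15,12)=91091+14·3731=143325
i=16: T(16,10)=368411615+15·37312275=928095740 | T(16,11)=37312275+15·2749747=78558480 | T(16,12)=2749747+15·143325=4899622
Read c(16,10) = 928095740, c(16,11) = 78558480, c(16,12) = 4899622.

928095740, 78558480, 4899622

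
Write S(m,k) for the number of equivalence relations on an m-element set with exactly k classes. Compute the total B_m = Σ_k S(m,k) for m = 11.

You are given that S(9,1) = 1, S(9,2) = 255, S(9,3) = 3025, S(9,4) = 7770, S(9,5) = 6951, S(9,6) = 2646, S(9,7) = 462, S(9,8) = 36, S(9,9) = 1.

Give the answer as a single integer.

i=10: T(10,1)=0+1·1=1 | T(10,2)=1+2·255=511 | T(10,3)=255+3·3025=9330 | T(10,4)=3025+4·7770=34105 | T(10,5)=7770+5·6951=42525 | T(10,6)=6951+6·2646=22827 | T(10,7)=2646+7·462=5880 | T(10,8)=462+8·36=750 | T(10,9)=36+9·1=45 | T(10,10)=1+10·0=1
i=11: T(11,1)=0+1·1=1 | T(11,2)=1+2·511=1023 | T(11,3)=511+3·9330=28501 | T(11,4)=9330+4·34105=145750 | T(11,5)=34105+5·42525=246730 | T(11,6)=42525+6·22827=179487 | T(11,7)=22827+7·5880=63987 | T(11,8)=5880+8·750=11880 | T(11,9)=750+9·45=1155 | T(11,10)=45+10·1=55 | T(11,11)=1+11·0=1
B_11 = ΣS(11,k) = 1+1023+28501+145750+246730+179487+63987+11880+1155+55+1 = 678570

678570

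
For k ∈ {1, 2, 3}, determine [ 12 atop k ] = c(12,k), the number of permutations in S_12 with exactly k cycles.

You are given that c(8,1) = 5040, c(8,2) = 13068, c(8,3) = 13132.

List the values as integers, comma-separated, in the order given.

[9] T[9,1]:8*5040+0=40320 · T[9,2]:8*13068+5040=109584 · T[9,3]:8*13132+13068=118124
[10] T[10,1]:9*40320+0=362880 · T[10,2]:9*109584+40320=1026576 · T[10,3]:9*118124+109584=1172700
[11] T[11,1]:10*362880+0=3628800 · T[11,2]:10*1026576+362880=10628640 · T[11,3]:10*1172700+1026576=12753576
[12] T[12,1]:11*3628800+0=39916800 · T[12,2]:11*10628640+3628800=120543840 · T[12,3]:11*12753576+10628640=150917976
Read c(12,1) = 39916800, c(12,2) = 120543840, c(12,3) = 150917976.

39916800, 120543840, 150917976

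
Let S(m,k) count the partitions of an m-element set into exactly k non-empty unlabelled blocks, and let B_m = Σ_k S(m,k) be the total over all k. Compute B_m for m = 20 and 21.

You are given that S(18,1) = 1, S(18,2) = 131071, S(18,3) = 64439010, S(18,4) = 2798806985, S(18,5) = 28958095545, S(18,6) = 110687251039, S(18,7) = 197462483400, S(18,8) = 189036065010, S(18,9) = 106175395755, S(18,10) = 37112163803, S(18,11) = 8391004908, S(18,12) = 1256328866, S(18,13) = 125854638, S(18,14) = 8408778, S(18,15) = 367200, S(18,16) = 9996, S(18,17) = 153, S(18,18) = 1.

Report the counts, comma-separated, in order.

51724158235372, 474869816156751

[19] T[19,1]:1*1+0=1 · T[19,2]:2*131071+1=262143 · T[19,3]:3*64439010+131071=193448101 · T[19,4]:4*2798806985+64439010=11259666950 · T[19,5]:5*28958095545+2798806985=147589284710 · T[19,6]:6*110687251039+28958095545=693081601779 · T[19,7]:7*197462483400+110687251039=1492924634839 · T[19,8]:8*189036065010+197462483400=1709751003480 · T[19,9]:9*106175395755+189036065010=1144614626805 · T[19,10]:10*37112163803+106175395755=477297033785 · T[19,11]:11*8391004908+37112163803=129413217791 · T[19,12]:12*1256328866+8391004908=23466951300 · T[19,13]:13*125854638+1256328866=2892439160 · T[19,14]:14*8408778+125854638=243577530 · T[19,15]:15*367200+8408778=13916778 · T[19,16]:16*9996+367200=527136 · T[19,17]:17*153+9996=12597 · T[19,18]:18*1+153=171 · T[19,19]:19*0+1=1
[20] T[20,1]:1*1+0=1 · T[20,2]:2*262143+1=524287 · T[20,3]:3*193448101+262143=580606446 · T[20,4]:4*11259666950+193448101=45232115901 · T[20,5]:5*147589284710+11259666950=749206090500 · T[20,6]:6*693081601779+147589284710=4306078895384 · T[20,7]:7*1492924634839+693081601779=11143554045652 · T[20,8]:8*1709751003480+1492924634839=15170932662679 · T[20,9]:9*1144614626805+1709751003480=12011282644725 · T[20,10]:10*477297033785+1144614626805=5917584964655 · T[20,11]:11*129413217791+477297033785=1900842429486 · T[20,12]:12*23466951300+129413217791=411016633391 · T[20,13]:13*2892439160+23466951300=61068660380 · T[20,14]:14*243577530+2892439160=6302524580 · T[20,15]:15*13916778+243577530=452329200 · T[20,16]:16*527136+13916778=22350954 · T[20,17]:17*12597+527136=741285 · T[20,18]:18*171+12597=15675 · T[20,19]:19*1+171=190 · T[20,20]:20*0+1=1
[21] T[21,1]:1*1+0=1 · T[21,2]:2*524287+1=1048575 · T[21,3]:3*580606446+524287=1742343625 · T[21,4]:4*45232115901+580606446=181509070050 · T[21,5]:5*749206090500+45232115901=3791262568401 · T[21,6]:6*4306078895384+749206090500=26585679462804 · T[21,7]:7*11143554045652+4306078895384=82310957214948 · T[21,8]:8*15170932662679+11143554045652=132511015347084 · T[21,9]:9*12011282644725+15170932662679=123272476465204 · T[21,10]:10*5917584964655+12011282644725=71187132291275 · T[21,11]:11*1900842429486+5917584964655=26826851689001 · T[21,12]:12*411016633391+1900842429486=6833042030178 · T[21,13]:13*61068660380+411016633391=1204909218331 · T[21,14]:14*6302524580+61068660380=149304004500 · T[21,15]:15*452329200+6302524580=13087462580 · T[21,16]:16*22350954+452329200=809944464 · T[21,17]:17*741285+22350954=34952799 · T[21,18]:18*15675+741285=1023435 · T[21,19]:19*190+15675=19285 · T[21,20]:20*1+190=210 · T[21,21]:21*0+1=1
B_20 = ΣS(20,k) = 1+524287+580606446+45232115901+749206090500+4306078895384+11143554045652+15170932662679+12011282644725+5917584964655+1900842429486+411016633391+61068660380+6302524580+452329200+22350954+741285+15675+190+1 = 51724158235372
B_21 = ΣS(21,k) = 1+1048575+1742343625+181509070050+3791262568401+26585679462804+82310957214948+132511015347084+123272476465204+71187132291275+26826851689001+6833042030178+1204909218331+149304004500+13087462580+809944464+34952799+1023435+19285+210+1 = 474869816156751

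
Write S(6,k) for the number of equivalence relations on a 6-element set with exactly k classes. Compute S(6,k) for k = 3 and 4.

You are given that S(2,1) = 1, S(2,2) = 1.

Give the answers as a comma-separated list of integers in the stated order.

r3: T_3,1=1×1+0=1; T_3,2=2×1+1=3; T_3,3=3×0+1=1
r4: T_4,1=1×1+0=1; T_4,2=2×3+1=7; T_4,3=3×1+3=6; T_4,4=4×0+1=1
r5: T_5,2=2×7+1=15; T_5,3=3×6+7=25; T_5,4=4×1+6=10
r6: T_6,3=3×25+15=90; T_6,4=4×10+25=65
Read S(6,3) = 90, S(6,4) = 65.

90, 65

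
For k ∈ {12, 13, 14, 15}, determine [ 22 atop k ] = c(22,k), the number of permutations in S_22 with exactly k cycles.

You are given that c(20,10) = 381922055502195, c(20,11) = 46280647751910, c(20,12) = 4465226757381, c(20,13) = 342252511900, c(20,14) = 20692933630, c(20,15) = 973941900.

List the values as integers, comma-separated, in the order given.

@21  (21,11):46280647751910·20+381922055502195→1307535010540395, (21,12):4465226757381·20+46280647751910→135585182899530, (21,13):342252511900·20+4465226757381→11310276995381, (21,14):20692933630·20+342252511900→756111184500, (21,15):973941900·20+20692933630→40171771630
@22  (22,12):135585182899530·21+1307535010540395→4154823851430525, (22,13):11310276995381·21+135585182899530→373100999802531, (22,14):756111184500·21+11310276995381→27188611869881, (22,15):40171771630·21+756111184500→1599718388730
Read c(22,12) = 4154823851430525, c(22,13) = 373100999802531, c(22,14) = 27188611869881, c(22,15) = 1599718388730.

4154823851430525, 373100999802531, 27188611869881, 1599718388730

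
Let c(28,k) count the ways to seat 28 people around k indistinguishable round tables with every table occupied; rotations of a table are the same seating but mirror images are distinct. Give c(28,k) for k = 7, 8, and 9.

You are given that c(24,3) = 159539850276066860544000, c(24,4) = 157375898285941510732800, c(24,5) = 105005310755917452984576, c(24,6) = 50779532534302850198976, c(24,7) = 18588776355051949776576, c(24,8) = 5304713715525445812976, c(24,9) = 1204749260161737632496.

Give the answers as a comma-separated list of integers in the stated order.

i=25: T(25,4)=159539850276066860544000+24·157375898285941510732800=3936561409138663118131200 | T(25,5)=157375898285941510732800+24·105005310755917452984576=2677503356427960382362624 | T(25,6)=105005310755917452984576+24·50779532534302850198976=1323714091579185857760000 | T(25,7)=50779532534302850198976+24·18588776355051949776576=496910165055549644836800 | T(25,8)=18588776355051949776576+24·5304713715525445812976=145901905527662649288000 | T(25,9)=5304713715525445812976+24·1204749260161737632496=34218695959407148992880
i=26: T(26,5)=3936561409138663118131200+25·2677503356427960382362624=70874145319837672677196800 | T(26,6)=2677503356427960382362624+25·1323714091579185857760000=35770355645907606826362624 | T(26,7)=1323714091579185857760000+25·496910165055549644836800=13746468217967926978680000 | T(26,8)=496910165055549644836800+25·145901905527662649288000=4144457803247115877036800 | T(26,9)=145901905527662649288000+25·34218695959407148992880=1001369304512841374110000
i=27: T(27,6)=70874145319837672677196800+26·35770355645907606826362624=1000903392113435450162625024 | T(27,7)=35770355645907606826362624+26·13746468217967926978680000=393178529313073708272042624 | T(27,8)=13746468217967926978680000+26·4144457803247115877036800=121502371102392939781636800 | T(27,9)=4144457803247115877036800+26·1001369304512841374110000=30180059720580991603896800
i=28: T(28,7)=1000903392113435450162625024+27·393178529313073708272042624=11616723683566425573507775872 | T(28,8)=393178529313073708272042624+27·121502371102392939781636800=3673742549077683082376236224 | T(28,9)=121502371102392939781636800+27·30180059720580991603896800=936363983558079713086850400
Read c(28,7) = 11616723683566425573507775872, c(28,8) = 3673742549077683082376236224, c(28,9) = 936363983558079713086850400.

11616723683566425573507775872, 3673742549077683082376236224, 936363983558079713086850400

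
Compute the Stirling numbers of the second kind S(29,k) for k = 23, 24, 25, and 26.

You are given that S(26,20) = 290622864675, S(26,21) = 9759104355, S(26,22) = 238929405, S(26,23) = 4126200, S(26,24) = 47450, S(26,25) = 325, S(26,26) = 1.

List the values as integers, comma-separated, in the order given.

row 27: T[27][21]=21·9759104355+290622864675=495564056130  T[27][22]=22·238929405+9759104355=15015551265  T[27][23]=23·4126200+238929405=333832005  T[27][24]=24·47450+4126200=5265000  T[27][25]=25·325+47450=55575  T[27][26]=26·1+325=351
row 28: T[28][22]=22·15015551265+495564056130=825906183960  T[28][23]=23·333832005+15015551265=22693687380  T[28][24]=24·5265000+333832005=460192005  T[28][25]=25·55575+5265000=6654375  T[28][26]=26·351+55575=64701
row 29: T[29][23]=23·22693687380+825906183960=1347860993700  T[29][24]=24·460192005+22693687380=33738295500  T[29][25]=25·6654375+460192005=626551380  T[29][26]=26·64701+6654375=8336601
Read S(29,23) = 1347860993700, S(29,24) = 33738295500, S(29,25) = 626551380, S(29,26) = 8336601.

1347860993700, 33738295500, 626551380, 8336601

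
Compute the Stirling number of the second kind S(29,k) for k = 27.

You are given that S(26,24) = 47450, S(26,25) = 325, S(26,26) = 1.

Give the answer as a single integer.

row 27: T[27][25]=25·325+47450=55575  T[27][26]=26·1+325=351  T[27][27]=27·0+1=1
row 28: T[28][26]=26·351+55575=64701  T[28][27]=27·1+351=378
row 29: T[29][27]=27·378+64701=74907
Read S(29,27) = 74907.

74907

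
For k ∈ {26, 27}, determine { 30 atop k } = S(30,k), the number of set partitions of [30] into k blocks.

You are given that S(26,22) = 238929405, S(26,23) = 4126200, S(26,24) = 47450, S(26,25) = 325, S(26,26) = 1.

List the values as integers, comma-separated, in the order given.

843303006, 10359090

i=27: T(27,23)=238929405+23·4126200=333832005 | T(27,24)=4126200+24·47450=5265000 | T(27,25)=47450+25·325=55575 | T(27,26)=325+26·1=351 | T(27,27)=1+27·0=1
i=28: T(28,24)=333832005+24·5265000=460192005 | T(28,25)=5265000+25·55575=6654375 | T(28,26)=55575+26·351=64701 | T(28,27)=351+27·1=378
i=29: T(29,25)=460192005+25·6654375=626551380 | T(29,26)=6654375+26·64701=8336601 | T(29,27)=64701+27·378=74907
i=30: T(30,26)=626551380+26·8336601=843303006 | T(30,27)=8336601+27·74907=10359090
Read S(30,26) = 843303006, S(30,27) = 10359090.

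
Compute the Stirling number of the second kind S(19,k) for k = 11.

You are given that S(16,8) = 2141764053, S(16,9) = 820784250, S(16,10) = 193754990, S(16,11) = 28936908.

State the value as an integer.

129413217791

@17  (17,9):820784250·9+2141764053→9528822303, (17,10):193754990·10+820784250→2758334150, (17,11):28936908·11+193754990→512060978
@18  (18,10):2758334150·10+9528822303→37112163803, (18,11):512060978·11+2758334150→8391004908
@19  (19,11):8391004908·11+37112163803→129413217791
Read S(19,11) = 129413217791.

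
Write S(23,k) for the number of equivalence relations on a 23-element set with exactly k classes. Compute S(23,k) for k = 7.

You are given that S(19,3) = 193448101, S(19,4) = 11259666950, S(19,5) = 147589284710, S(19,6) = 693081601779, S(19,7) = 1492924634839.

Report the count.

4382641999117305

r20: T_20,4=4×11259666950+193448101=45232115901; T_20,5=5×147589284710+11259666950=749206090500; T_20,6=6×693081601779+147589284710=4306078895384; T_20,7=7×1492924634839+693081601779=11143554045652
r21: T_21,5=5×749206090500+45232115901=3791262568401; T_21,6=6×4306078895384+749206090500=26585679462804; T_21,7=7×11143554045652+4306078895384=82310957214948
r22: T_22,6=6×26585679462804+3791262568401=163305339345225; T_22,7=7×82310957214948+26585679462804=602762379967440
r23: T_23,7=7×602762379967440+163305339345225=4382641999117305
Read S(23,7) = 4382641999117305.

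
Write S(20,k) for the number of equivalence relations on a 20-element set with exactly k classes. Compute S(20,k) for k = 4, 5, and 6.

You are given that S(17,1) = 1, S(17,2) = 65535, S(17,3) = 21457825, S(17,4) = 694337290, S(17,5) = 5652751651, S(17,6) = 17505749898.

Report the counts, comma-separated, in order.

@18  (18,2):65535·2+1→131071, (18,3):21457825·3+65535→64439010, (18,4):694337290·4+21457825→2798806985, (18,5):5652751651·5+694337290→28958095545, (18,6):17505749898·6+5652751651→110687251039
@19  (19,3):64439010·3+131071→193448101, (19,4):2798806985·4+64439010→11259666950, (19,5):28958095545·5+2798806985→147589284710, (19,6):110687251039·6+28958095545→693081601779
@20  (20,4):11259666950·4+193448101→45232115901, (20,5):147589284710·5+11259666950→749206090500, (20,6):693081601779·6+147589284710→4306078895384
Read S(20,4) = 45232115901, S(20,5) = 749206090500, S(20,6) = 4306078895384.

45232115901, 749206090500, 4306078895384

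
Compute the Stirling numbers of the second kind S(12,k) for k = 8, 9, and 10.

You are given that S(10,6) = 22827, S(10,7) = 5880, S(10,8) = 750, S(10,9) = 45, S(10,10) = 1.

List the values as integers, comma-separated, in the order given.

[11] T[11,7]:7*5880+22827=63987 · T[11,8]:8*750+5880=11880 · T[11,9]:9*45+750=1155 · T[11,10]:10*1+45=55
[12] T[12,8]:8*11880+63987=159027 · T[12,9]:9*1155+11880=22275 · T[12,10]:10*55+1155=1705
Read S(12,8) = 159027, S(12,9) = 22275, S(12,10) = 1705.

159027, 22275, 1705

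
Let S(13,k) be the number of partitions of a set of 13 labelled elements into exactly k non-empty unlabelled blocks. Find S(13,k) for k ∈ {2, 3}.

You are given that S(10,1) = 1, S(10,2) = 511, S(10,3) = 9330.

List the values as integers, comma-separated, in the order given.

@11  (11,1):1·1+0→1, (11,2):511·2+1→1023, (11,3):9330·3+511→28501
@12  (12,1):1·1+0→1, (12,2):1023·2+1→2047, (12,3):28501·3+1023→86526
@13  (13,2):2047·2+1→4095, (13,3):86526·3+2047→261625
Read S(13,2) = 4095, S(13,3) = 261625.

4095, 261625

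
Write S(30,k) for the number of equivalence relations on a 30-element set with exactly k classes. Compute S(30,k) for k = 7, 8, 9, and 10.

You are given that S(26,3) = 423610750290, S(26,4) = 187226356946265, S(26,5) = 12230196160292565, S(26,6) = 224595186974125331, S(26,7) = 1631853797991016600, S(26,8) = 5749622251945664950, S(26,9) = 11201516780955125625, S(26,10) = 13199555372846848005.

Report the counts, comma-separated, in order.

row 27: T[27][4]=4·187226356946265+423610750290=749329038535350  T[27][5]=5·12230196160292565+187226356946265=61338207158409090  T[27][6]=6·224595186974125331+12230196160292565=1359801318005044551  T[27][7]=7·1631853797991016600+224595186974125331=11647571772911241531  T[27][8]=8·5749622251945664950+1631853797991016600=47628831813556336200  T[27][9]=9·11201516780955125625+5749622251945664950=106563273280541795575  T[27][10]=10·13199555372846848005+11201516780955125625=143197070509423605675
row 28: T[28][5]=5·61338207158409090+749329038535350=307440364830580800  T[28][6]=6·1359801318005044551+61338207158409090=8220146115188676396  T[28][7]=7·11647571772911241531+1359801318005044551=82892803728383735268  T[28][8]=8·47628831813556336200+11647571772911241531=392678226281361931131  T[28][9]=9·106563273280541795575+47628831813556336200=1006698291338432496375  T[28][10]=10·143197070509423605675+106563273280541795575=1538533978374777852325
row 29: T[29][6]=6·8220146115188676396+307440364830580800=49628317055962639176  T[29][7]=7·82892803728383735268+8220146115188676396=588469772213874823272  T[29][8]=8·392678226281361931131+82892803728383735268=3224318613979279184316  T[29][9]=9·1006698291338432496375+392678226281361931131=9452962848327254398506  T[29][10]=10·1538533978374777852325+1006698291338432496375=16392038075086211019625
row 30: T[30][7]=7·588469772213874823272+49628317055962639176=4168916722553086402080  T[30][8]=8·3224318613979279184316+588469772213874823272=26383018684048108297800  T[30][9]=9·9452962848327254398506+3224318613979279184316=88300984248924568770870  T[30][10]=10·16392038075086211019625+9452962848327254398506=173373343599189364594756
Read S(30,7) = 4168916722553086402080, S(30,8) = 26383018684048108297800, S(30,9) = 88300984248924568770870, S(30,10) = 173373343599189364594756.

4168916722553086402080, 26383018684048108297800, 88300984248924568770870, 173373343599189364594756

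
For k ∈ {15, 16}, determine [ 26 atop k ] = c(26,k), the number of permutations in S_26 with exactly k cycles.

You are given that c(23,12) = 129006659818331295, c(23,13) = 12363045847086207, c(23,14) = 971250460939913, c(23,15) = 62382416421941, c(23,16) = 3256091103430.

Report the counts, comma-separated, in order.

row 24: T[24][13]=23·12363045847086207+129006659818331295=413356714301314056  T[24][14]=23·971250460939913+12363045847086207=34701806448704206  T[24][15]=23·62382416421941+971250460939913=2406046038644556  T[24][16]=23·3256091103430+62382416421941=137272511800831
row 25: T[25][14]=24·34701806448704206+413356714301314056=1246200069070215000  T[25][15]=24·2406046038644556+34701806448704206=92446911376173550  T[25][16]=24·137272511800831+2406046038644556=5700586321864500
row 26: T[26][15]=25·92446911376173550+1246200069070215000=3557372853474553750  T[26][16]=25·5700586321864500+92446911376173550=234961569422786050
Read c(26,15) = 3557372853474553750, c(26,16) = 234961569422786050.

3557372853474553750, 234961569422786050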